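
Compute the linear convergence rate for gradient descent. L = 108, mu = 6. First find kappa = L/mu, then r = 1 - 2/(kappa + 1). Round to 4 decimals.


Step 1: Compute the condition number.
kappa = L/mu = 108/6 = 18.0
Step 2: Compute the convergence rate.
r = 1 - 2/(kappa + 1) = 1 - 2*mu/(L + mu) = (L - mu)/(L + mu) = 102/114 = 0.8947


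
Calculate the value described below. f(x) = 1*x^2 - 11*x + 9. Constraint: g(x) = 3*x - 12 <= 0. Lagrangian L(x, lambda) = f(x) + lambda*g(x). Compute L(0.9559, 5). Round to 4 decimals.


Step 1: Evaluate f(x).
f(0.9559) = 1*0.9559^2 - 11*0.9559 + 9 = -0.6012
Step 2: Evaluate g(x).
g(0.9559) = 3*0.9559 - 12 = -9.1323
Step 3: Compute Lagrangian.
L = -0.6012 + 5*-9.1323 = -46.2627


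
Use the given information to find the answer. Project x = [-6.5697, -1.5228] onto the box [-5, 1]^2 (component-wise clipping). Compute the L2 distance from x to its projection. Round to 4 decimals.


Project each component onto [-5, 1].
clip(-6.5697) = -5.0, clip(-1.5228) = -1.5228
Projection = [-5.0, -1.5228]
Squared diffs: [2.464, 0.0]
Distance = sqrt(2.464) = 1.5697


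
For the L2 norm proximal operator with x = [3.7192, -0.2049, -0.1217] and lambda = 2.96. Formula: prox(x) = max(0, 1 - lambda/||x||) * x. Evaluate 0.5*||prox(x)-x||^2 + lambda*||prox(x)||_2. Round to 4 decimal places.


Step 1: Compute ||x||.
||x|| = 3.7268
Step 2: Compute scaling factor.
scale = max(0, 1 - 2.96/3.7268) = 0.2058
Step 3: prox(x) = [0.7653, -0.0422, -0.025]
||prox(x)|| = 0.7668
Step 4: Proximal objective.
0.5*||prox-x||^2 = 4.3808
lambda*||prox|| = 2.2697
Total = 6.6506


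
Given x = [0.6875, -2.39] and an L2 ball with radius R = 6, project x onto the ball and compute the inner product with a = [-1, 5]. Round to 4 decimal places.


Step 1: Compute ||x|| (intermediates to 6 decimals).
||x|| = sqrt(0.6875^2 + (-2.39)^2) = 2.486917
Step 2: Project.
Since ||x|| <= R, proj = x (no scaling needed).
proj(x) = [0.6875, -2.39]
Step 3: Dot product.
a^T * proj(x) = -1*0.6875 + 5*(-2.39) = -12.6375


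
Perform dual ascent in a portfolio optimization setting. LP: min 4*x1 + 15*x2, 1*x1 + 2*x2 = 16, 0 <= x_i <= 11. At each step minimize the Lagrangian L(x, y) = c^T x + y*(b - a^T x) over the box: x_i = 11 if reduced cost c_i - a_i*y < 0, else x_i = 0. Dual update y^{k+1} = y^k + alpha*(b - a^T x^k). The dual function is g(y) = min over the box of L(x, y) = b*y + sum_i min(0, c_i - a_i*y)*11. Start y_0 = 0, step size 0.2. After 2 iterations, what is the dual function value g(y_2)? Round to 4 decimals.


Dual ascent for LP: min 4*x1 + 15*x2, 1*x1 + 2*x2 = 16, 0 <= x_i <= 11
Step 1: y^k = 0.0, reduced costs: (4.0, 15.0)
  x^k = (0.0, 0.0), subgradient = b - a^T x = 16.0
  y^{k+1} = 0.0 + 0.2*16.0 = 3.2
Step 2: y^k = 3.2, reduced costs: (0.8, 8.6)
  x^k = (0.0, 0.0), subgradient = b - a^T x = 16.0
  y^{k+1} = 3.2 + 0.2*16.0 = 6.4
Dual objective at y_2 = 6.4: reduced costs (-2.4, 2.2), box minimizer x = (11.0, 0.0)
g(y_2) = b*y + (c1 - a1*y)*x1 + (c2 - a2*y)*x2 = 16*6.4 + (-2.4)*11.0 + 2.2*0.0 = 102.4 - 26.4 + 0.0 = 76.0


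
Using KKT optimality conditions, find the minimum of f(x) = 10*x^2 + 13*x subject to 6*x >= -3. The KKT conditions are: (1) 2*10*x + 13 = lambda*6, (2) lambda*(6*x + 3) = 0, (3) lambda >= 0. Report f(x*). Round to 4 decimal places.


Step 1: Try lambda = 0 (constraint inactive).
x_unc = -13/(2*10) = -0.65
Check: 6*-0.65 = -3.9 < -3 -- violated!
Step 2: Constraint must be active: 6*x = -3
x* = -3/6 = -0.5
lambda = (2*10*(-0.5) + 13)/6 = 0.5
Step 3: Compute optimal value.
f(x*) = 10*(-0.5)^2 + 13*(-0.5) = -4.0


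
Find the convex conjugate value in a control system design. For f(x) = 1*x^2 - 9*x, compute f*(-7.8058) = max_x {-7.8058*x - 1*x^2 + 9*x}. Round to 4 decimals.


f*(y) = sup_x {y*x - a*x^2 - b*x} = sup_x {(y-b)*x - a*x^2}
FOC: (y - b) - 2a*x = 0 => x* = (y - b)/(2a)
x* = (-7.8058 + 9)/(2*1) = 0.5971
f*(-7.8058) = (y-b)^2/(4a) = (-7.8058 + 9)^2/(4*1)
= 1.4261/4 = 0.3565


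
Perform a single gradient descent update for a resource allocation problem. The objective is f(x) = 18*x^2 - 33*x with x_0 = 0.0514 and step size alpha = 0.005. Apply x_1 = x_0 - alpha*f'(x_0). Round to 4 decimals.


We compute the gradient at x_0 and apply the update.
f'(x) = 36*x - 33
f'(0.0514) = 36*0.0514 - 33 = -31.1496
x_1 = 0.0514 - 0.005*-31.1496 = 0.2071


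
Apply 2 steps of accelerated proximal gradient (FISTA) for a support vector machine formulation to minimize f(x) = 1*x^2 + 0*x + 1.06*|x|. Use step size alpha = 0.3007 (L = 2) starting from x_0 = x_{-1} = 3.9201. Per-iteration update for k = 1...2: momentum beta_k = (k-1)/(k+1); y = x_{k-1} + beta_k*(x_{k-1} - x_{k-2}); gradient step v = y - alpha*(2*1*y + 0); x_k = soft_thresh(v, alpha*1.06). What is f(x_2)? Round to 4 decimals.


FISTA on f(x) = 1*x^2 + 0*x + 1.06*|x|
L = 2, alpha = 0.3007
Iteration 1: beta = 0.0, y = 3.9201 + 0.0*(3.9201 - 3.9201) = 3.9201
  grad(y) = 7.8402, v = y - alpha*grad = 1.5626
  prox(v) = soft_thresh(1.5626, 0.3187) = 1.2438
Iteration 2: beta = 0.3333, y = 1.2438 + 0.3333*(1.2438 - 3.9201) = 0.3517
  grad(y) = 0.7034, v = y - alpha*grad = 0.1402
  prox(v) = soft_thresh(0.1402, 0.3187) = 0.0
f(x_2) = 1*0.0^2 + 0*0.0 + 1.06*|0.0| = 0.0


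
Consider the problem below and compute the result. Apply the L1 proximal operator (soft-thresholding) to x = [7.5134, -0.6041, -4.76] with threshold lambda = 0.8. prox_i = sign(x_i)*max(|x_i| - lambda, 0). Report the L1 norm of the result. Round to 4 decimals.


Soft-thresholding with lambda = 0.8:
prox(7.5134) = sign(7.5134)*max(|7.5134| - 0.8, 0) = 6.7134
prox(-0.6041) = sign(-0.6041)*max(|-0.6041| - 0.8, 0) = 0.0
prox(-4.76) = sign(-4.76)*max(|-4.76| - 0.8, 0) = -3.96
prox(x) = [6.7134, 0.0, -3.96]
||prox(x)||_1 = 6.7134 + 0.0 + 3.96 = 10.6734


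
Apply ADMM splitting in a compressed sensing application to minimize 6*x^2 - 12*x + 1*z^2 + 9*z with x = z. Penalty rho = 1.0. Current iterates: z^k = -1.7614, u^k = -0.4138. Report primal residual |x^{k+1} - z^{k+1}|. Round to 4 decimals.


ADMM iteration with rho = 1.0, z^k = -1.7614, u^k = -0.4138
Step 1: x-update.
Minimize 6*x^2 - 12*x + (1.0/2)*(x + 1.7614 - 0.4138)^2
FOC: (2*6 + 1.0)*x = 12 + 1.0*(-1.7614 + 0.4138)
x^{k+1} = 0.8194
Step 2: z-update.
Minimize 1*z^2 + 9*z + (1.0/2)*(0.8194 - z - 0.4138)^2
FOC: (2*1 + 1.0)*z = -9 + 1.0*(0.8194 - 0.4138)
z^{k+1} = -2.8648
Step 3: u-update.
u^{k+1} = -0.4138 + 0.8194 + 2.8648 = 3.2704
Step 4: Primal residual = |0.8194 + 2.8648| = 3.6842


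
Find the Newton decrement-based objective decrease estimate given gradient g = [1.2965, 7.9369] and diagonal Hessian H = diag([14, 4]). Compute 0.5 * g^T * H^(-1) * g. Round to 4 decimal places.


Step 1: H is diagonal, so H^(-1) * g = [0.0926, 1.9842].
Step 2: g^T H^(-1) g = sum_i g_i^2 / H_ii
  = (1.2965)^2/14 + (7.9369)^2/4
  = 0.1201 + 15.7486 = 15.8687
Step 3: Objective decrease = 0.5 * g^T H^(-1) g = 7.9343


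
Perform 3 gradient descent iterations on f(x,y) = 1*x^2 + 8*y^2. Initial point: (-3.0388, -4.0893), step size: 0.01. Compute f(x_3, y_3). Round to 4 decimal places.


Gradient descent on f(x,y) = 1*x^2 + 8*y^2.
Starting point: (-3.0388, -4.0893), alpha = 0.01
Step 1: grad_x = 2*1*-3.0388 = -6.0776, grad_y = 2*8*-4.0893 = -65.4288
  x_1 = -3.0388 - 0.01*-6.0776 = -2.978
  y_1 = -4.0893 - 0.01*-65.4288 = -3.435
Step 2: grad_x = 2*1*-2.978 = -5.956, grad_y = 2*8*-3.435 = -54.9602
  x_2 = -2.978 - 0.01*-5.956 = -2.9185
  y_2 = -3.435 - 0.01*-54.9602 = -2.8854
Step 3: grad_x = 2*1*-2.9185 = -5.8369, grad_y = 2*8*-2.8854 = -46.1666
  x_3 = -2.9185 - 0.01*-5.8369 = -2.8601
  y_3 = -2.8854 - 0.01*-46.1666 = -2.4237
f(-2.8601, -2.4237) = 1*(-2.8601)^2 + 8*(-2.4237)^2 = 55.1764


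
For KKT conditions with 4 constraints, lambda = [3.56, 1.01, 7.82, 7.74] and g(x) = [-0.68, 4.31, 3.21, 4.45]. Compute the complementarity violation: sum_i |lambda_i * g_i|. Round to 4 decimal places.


KKT complementary slackness check:
lambda_1 * g_1 = 3.56 * -0.68 = -2.4208
lambda_2 * g_2 = 1.01 * 4.31 = 4.3531
lambda_3 * g_3 = 7.82 * 3.21 = 25.1022
lambda_4 * g_4 = 7.74 * 4.45 = 34.443
Total violation = 2.4208 + 4.3531 + 25.1022 + 34.443 = 66.3191


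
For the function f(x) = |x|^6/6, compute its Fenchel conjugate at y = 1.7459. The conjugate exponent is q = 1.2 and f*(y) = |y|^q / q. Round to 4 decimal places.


The conjugate exponent q satisfies 1/p + 1/q = 1.
p = 6, so q = 6/(6 - 1) = 1.2
|y|^q = 1.7459^1.2 = 1.9517
f*(1.7459) = 1.9517 / 1.2 = 1.6265


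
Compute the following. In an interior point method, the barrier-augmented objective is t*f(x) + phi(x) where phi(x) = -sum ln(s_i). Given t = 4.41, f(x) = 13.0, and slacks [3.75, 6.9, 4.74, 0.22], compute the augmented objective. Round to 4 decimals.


Step 1: Compute log-barrier.
ln values: [1.3218, 1.9315, 1.556, -1.5141]
phi = -(1.3218 + 1.9315 + 1.556 - 1.5141) = -3.2952
Step 2: Compute augmented objective.
t*f(x) = 4.41*13.0 = 57.33
Total = 57.33 - 3.2952 = 54.0348


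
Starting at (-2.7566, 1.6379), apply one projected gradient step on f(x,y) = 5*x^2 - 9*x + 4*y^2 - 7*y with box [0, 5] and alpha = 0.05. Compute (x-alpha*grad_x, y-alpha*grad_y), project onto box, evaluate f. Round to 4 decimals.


Step 1: Compute gradient at (-2.7566, 1.6379).
grad_x = 2*5*-2.7566 - 9 = -36.566
grad_y = 2*4*1.6379 - 7 = 6.1032
Step 2: Gradient step.
x_raw = -2.7566 - 0.05*-36.566 = -0.9283
y_raw = 1.6379 - 0.05*6.1032 = 1.3327
Step 3: Project onto [0, 5].
x_proj = clip(-0.9283) = 0.0
y_proj = clip(1.3327) = 1.3327
Step 4: Evaluate f.
f(0.0, 1.3327) = -2.2244


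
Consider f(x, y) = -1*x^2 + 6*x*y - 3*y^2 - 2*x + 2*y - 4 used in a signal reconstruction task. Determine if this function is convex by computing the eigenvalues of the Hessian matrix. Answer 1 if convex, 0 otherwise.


The Hessian of f(x,y) = -1*x^2 + 6*x*y - 3*y^2 - 2*x + 2*y - 4 is:
H = [[-2, 6], [6, -6]]
Trace = -2 - 6 = -8
Determinant = -2*-6 - (6)^2 = -24
Discriminant = (-8)^2 - 4*-24 = 160.0
Eigenvalues: lambda_1 = -10.3246, lambda_2 = 2.3246
The function is not convex.

0


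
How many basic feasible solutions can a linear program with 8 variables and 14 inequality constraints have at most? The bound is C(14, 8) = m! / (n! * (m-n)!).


Each vertex corresponds to some choice of n active constraints out of m, so the number of vertices is at most C(m, n) = m! / (n!(m-n)!).
m = 14, n = 8
Numerator: 14 * 13 * 12 * 11 * 10 * 9 * 8 * 7
Denominator: 8! = 40320
C(14, 8) = 3003


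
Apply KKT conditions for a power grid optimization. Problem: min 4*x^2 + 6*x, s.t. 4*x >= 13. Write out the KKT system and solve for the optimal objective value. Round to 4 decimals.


Step 1: Try lambda = 0 (constraint inactive).
x_unc = -6/(2*4) = -0.75
Check: 4*-0.75 = -3.0 < 13 -- violated!
Step 2: Constraint must be active: 4*x = 13
x* = 13/4 = 3.25
lambda = (2*4*3.25 + 6)/4 = 8.0
Step 3: Compute optimal value.
f(x*) = 4*3.25^2 + 6*3.25 = 61.75


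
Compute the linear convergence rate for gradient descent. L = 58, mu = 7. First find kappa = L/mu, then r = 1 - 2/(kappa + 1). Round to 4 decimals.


Step 1: Compute the condition number.
kappa = L/mu = 58/7 = 8.2857
Step 2: Compute the convergence rate.
r = 1 - 2/(kappa + 1) = 1 - 2*mu/(L + mu) = (L - mu)/(L + mu) = 51/65 = 0.7846


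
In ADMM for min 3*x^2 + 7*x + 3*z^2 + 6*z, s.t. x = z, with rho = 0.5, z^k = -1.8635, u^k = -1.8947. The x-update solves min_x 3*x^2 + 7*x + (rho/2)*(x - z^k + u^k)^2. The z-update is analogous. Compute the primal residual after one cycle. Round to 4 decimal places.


ADMM iteration with rho = 0.5, z^k = -1.8635, u^k = -1.8947
Step 1: x-update.
Minimize 3*x^2 + 7*x + (0.5/2)*(x + 1.8635 - 1.8947)^2
FOC: (2*3 + 0.5)*x = -7 + 0.5*(-1.8635 + 1.8947)
x^{k+1} = -1.0745
Step 2: z-update.
Minimize 3*z^2 + 6*z + (0.5/2)*(-1.0745 - z - 1.8947)^2
FOC: (2*3 + 0.5)*z = -6 + 0.5*(-1.0745 - 1.8947)
z^{k+1} = -1.1515
Step 3: u-update.
u^{k+1} = -1.8947 - 1.0745 + 1.1515 = -1.8177
Step 4: Primal residual = |-1.0745 + 1.1515| = 0.077


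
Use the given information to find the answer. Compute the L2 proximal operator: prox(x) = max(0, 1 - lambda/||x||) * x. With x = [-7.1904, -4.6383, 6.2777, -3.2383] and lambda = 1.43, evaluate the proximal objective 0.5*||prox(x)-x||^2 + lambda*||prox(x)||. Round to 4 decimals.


Step 1: Compute ||x||.
||x|| = 11.0956
Step 2: Compute scaling factor.
scale = max(0, 1 - 1.43/11.0956) = 0.8711
Step 3: prox(x) = [-6.2637, -4.0405, 5.4686, -2.8209]
||prox(x)|| = 9.6656
Step 4: Proximal objective.
0.5*||prox-x||^2 = 1.0225
lambda*||prox|| = 13.8218
Total = 14.8442


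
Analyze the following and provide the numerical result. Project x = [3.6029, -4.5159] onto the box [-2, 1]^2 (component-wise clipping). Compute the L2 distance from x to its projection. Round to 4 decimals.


Project each component onto [-2, 1].
clip(3.6029) = 1.0, clip(-4.5159) = -2.0
Projection = [1.0, -2.0]
Squared diffs: [6.7751, 6.3298]
Distance = sqrt(13.1049) = 3.6201


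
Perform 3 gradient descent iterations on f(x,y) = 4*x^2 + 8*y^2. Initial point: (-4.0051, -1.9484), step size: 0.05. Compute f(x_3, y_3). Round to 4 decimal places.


Gradient descent on f(x,y) = 4*x^2 + 8*y^2.
Starting point: (-4.0051, -1.9484), alpha = 0.05
Step 1: grad_x = 2*4*-4.0051 = -32.0408, grad_y = 2*8*-1.9484 = -31.1744
  x_1 = -4.0051 - 0.05*-32.0408 = -2.4031
  y_1 = -1.9484 - 0.05*-31.1744 = -0.3897
Step 2: grad_x = 2*4*-2.4031 = -19.2245, grad_y = 2*8*-0.3897 = -6.2349
  x_2 = -2.4031 - 0.05*-19.2245 = -1.4418
  y_2 = -0.3897 - 0.05*-6.2349 = -0.0779
Step 3: grad_x = 2*4*-1.4418 = -11.5347, grad_y = 2*8*-0.0779 = -1.247
  x_3 = -1.4418 - 0.05*-11.5347 = -0.8651
  y_3 = -0.0779 - 0.05*-1.247 = -0.0156
f(-0.8651, -0.0156) = 4*(-0.8651)^2 + 8*(-0.0156)^2 = 2.9955


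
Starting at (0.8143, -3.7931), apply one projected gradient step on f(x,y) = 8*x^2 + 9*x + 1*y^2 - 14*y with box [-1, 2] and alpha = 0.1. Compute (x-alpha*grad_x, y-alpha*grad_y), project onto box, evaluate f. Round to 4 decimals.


Step 1: Compute gradient at (0.8143, -3.7931).
grad_x = 2*8*0.8143 + 9 = 22.0288
grad_y = 2*1*-3.7931 - 14 = -21.5862
Step 2: Gradient step.
x_raw = 0.8143 - 0.1*22.0288 = -1.3886
y_raw = -3.7931 - 0.1*-21.5862 = -1.6345
Step 3: Project onto [-1, 2].
x_proj = clip(-1.3886) = -1.0
y_proj = clip(-1.6345) = -1.0
Step 4: Evaluate f.
f(-1.0, -1.0) = 14.0


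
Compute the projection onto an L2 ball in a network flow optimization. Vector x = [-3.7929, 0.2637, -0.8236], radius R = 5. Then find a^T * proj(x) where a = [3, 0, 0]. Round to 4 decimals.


Step 1: Compute ||x|| (intermediates to 6 decimals).
||x|| = sqrt((-3.7929)^2 + 0.2637^2 + (-0.8236)^2) = 3.890237
Step 2: Project.
Since ||x|| <= R, proj = x (no scaling needed).
proj(x) = [-3.7929, 0.2637, -0.8236]
Step 3: Dot product.
a^T * proj(x) = 3*(-3.7929) + 0*0.2637 + 0*(-0.8236) = -11.3787


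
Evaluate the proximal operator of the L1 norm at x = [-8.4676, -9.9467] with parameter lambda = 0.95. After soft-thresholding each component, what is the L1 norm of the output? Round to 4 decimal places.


Soft-thresholding with lambda = 0.95:
prox(-8.4676) = sign(-8.4676)*max(|-8.4676| - 0.95, 0) = -7.5176
prox(-9.9467) = sign(-9.9467)*max(|-9.9467| - 0.95, 0) = -8.9967
prox(x) = [-7.5176, -8.9967]
||prox(x)||_1 = 7.5176 + 8.9967 = 16.5143


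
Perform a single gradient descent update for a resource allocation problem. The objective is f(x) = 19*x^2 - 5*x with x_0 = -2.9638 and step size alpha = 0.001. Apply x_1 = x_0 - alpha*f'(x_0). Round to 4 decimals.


We compute the gradient at x_0 and apply the update.
f'(x) = 38*x - 5
f'(-2.9638) = 38*-2.9638 - 5 = -117.6244
x_1 = -2.9638 - 0.001*-117.6244 = -2.8462


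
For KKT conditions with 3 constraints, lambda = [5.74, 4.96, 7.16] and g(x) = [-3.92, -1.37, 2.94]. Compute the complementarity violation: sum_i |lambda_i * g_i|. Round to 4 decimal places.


KKT complementary slackness check:
lambda_1 * g_1 = 5.74 * -3.92 = -22.5008
lambda_2 * g_2 = 4.96 * -1.37 = -6.7952
lambda_3 * g_3 = 7.16 * 2.94 = 21.0504
Total violation = 22.5008 + 6.7952 + 21.0504 = 50.3464


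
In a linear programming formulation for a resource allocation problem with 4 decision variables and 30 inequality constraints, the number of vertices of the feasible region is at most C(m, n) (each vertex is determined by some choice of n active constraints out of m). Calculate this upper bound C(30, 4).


Each vertex corresponds to some choice of n active constraints out of m, so the number of vertices is at most C(m, n) = m! / (n!(m-n)!).
m = 30, n = 4
Numerator: 30 * 29 * 28 * 27
Denominator: 4! = 24
C(30, 4) = 27405


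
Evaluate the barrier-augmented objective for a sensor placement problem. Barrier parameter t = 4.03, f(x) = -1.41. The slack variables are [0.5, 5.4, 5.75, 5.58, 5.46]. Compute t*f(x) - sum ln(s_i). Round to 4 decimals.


Step 1: Compute log-barrier.
ln values: [-0.6931, 1.6864, 1.7492, 1.7192, 1.6974]
phi = -(-0.6931 + 1.6864 + 1.7492 + 1.7192 + 1.6974) = -6.1591
Step 2: Compute augmented objective.
t*f(x) = 4.03*-1.41 = -5.6823
Total = -5.6823 - 6.1591 = -11.8414


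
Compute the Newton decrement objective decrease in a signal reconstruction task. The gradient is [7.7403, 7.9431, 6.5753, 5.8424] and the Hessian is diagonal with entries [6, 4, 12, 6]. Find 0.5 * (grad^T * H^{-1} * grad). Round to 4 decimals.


Step 1: H is diagonal, so H^(-1) * g = [1.2901, 1.9858, 0.5479, 0.9737].
Step 2: g^T H^(-1) g = sum_i g_i^2 / H_ii
  = (7.7403)^2/6 + (7.9431)^2/4 + (6.5753)^2/12 + (5.8424)^2/6
  = 9.9854 + 15.7732 + 3.6029 + 5.6889 = 35.0504
Step 3: Objective decrease = 0.5 * g^T H^(-1) g = 17.5252


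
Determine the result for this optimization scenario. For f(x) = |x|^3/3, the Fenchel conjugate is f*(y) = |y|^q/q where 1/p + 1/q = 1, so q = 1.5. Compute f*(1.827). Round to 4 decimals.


The conjugate exponent q satisfies 1/p + 1/q = 1.
p = 3, so q = 3/(3 - 1) = 1.5
|y|^q = 1.827^1.5 = 2.4695
f*(1.827) = 2.4695 / 1.5 = 1.6463


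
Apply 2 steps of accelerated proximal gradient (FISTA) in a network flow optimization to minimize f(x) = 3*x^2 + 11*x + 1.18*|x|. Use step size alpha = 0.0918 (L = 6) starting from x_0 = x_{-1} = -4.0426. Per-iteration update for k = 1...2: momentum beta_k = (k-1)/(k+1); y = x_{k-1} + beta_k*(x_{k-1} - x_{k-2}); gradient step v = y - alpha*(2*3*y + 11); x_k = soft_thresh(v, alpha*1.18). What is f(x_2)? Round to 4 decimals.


FISTA on f(x) = 3*x^2 + 11*x + 1.18*|x|
L = 6, alpha = 0.0918
Iteration 1: beta = 0.0, y = -4.0426 + 0.0*(-4.0426 + 4.0426) = -4.0426
  grad(y) = -13.2556, v = y - alpha*grad = -2.8257
  prox(v) = soft_thresh(-2.8257, 0.1083) = -2.7174
Iteration 2: beta = 0.3333, y = -2.7174 + 0.3333*(-2.7174 + 4.0426) = -2.2757
  grad(y) = -2.6541, v = y - alpha*grad = -2.032
  prox(v) = soft_thresh(-2.032, 0.1083) = -1.9237
f(x_2) = 3*(-1.9237)^2 + 11*(-1.9237) + 1.18*|-1.9237| = -7.7888


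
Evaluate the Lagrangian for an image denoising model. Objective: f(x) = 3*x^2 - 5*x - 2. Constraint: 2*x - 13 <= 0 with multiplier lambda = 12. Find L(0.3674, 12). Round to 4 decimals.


Step 1: Evaluate f(x).
f(0.3674) = 3*0.3674^2 - 5*0.3674 - 2 = -3.4321
Step 2: Evaluate g(x).
g(0.3674) = 2*0.3674 - 13 = -12.2652
Step 3: Compute Lagrangian.
L = -3.4321 + 12*-12.2652 = -150.6145


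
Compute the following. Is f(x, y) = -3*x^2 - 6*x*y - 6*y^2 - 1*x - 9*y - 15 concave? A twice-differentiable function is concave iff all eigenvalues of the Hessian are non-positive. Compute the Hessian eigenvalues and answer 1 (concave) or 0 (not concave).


The Hessian of f(x,y) = -3*x^2 - 6*x*y - 6*y^2 - 1*x - 9*y - 15 is:
H = [[-6, -6], [-6, -12]]
Trace = -6 - 12 = -18
Determinant = -6*-12 - (-6)^2 = 36
Discriminant = (-18)^2 - 4*36 = 180.0
Eigenvalues: lambda_1 = -15.7082, lambda_2 = -2.2918
The function is concave.

1


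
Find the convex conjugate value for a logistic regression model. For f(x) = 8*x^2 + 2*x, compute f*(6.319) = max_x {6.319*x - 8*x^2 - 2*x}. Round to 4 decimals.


f*(y) = sup_x {y*x - a*x^2 - b*x} = sup_x {(y-b)*x - a*x^2}
FOC: (y - b) - 2a*x = 0 => x* = (y - b)/(2a)
x* = (6.319 - 2)/(2*8) = 0.2699
f*(6.319) = (y-b)^2/(4a) = (6.319 - 2)^2/(4*8)
= 18.6538/32 = 0.5829


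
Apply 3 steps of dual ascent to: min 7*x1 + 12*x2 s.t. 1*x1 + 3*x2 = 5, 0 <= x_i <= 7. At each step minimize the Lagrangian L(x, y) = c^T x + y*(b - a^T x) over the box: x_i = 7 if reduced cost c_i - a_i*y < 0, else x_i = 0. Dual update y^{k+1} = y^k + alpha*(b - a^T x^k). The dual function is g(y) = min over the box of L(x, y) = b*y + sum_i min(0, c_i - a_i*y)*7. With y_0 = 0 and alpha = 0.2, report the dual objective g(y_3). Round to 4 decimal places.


Dual ascent for LP: min 7*x1 + 12*x2, 1*x1 + 3*x2 = 5, 0 <= x_i <= 7
Step 1: y^k = 0.0, reduced costs: (7.0, 12.0)
  x^k = (0.0, 0.0), subgradient = b - a^T x = 5.0
  y^{k+1} = 0.0 + 0.2*5.0 = 1.0
Step 2: y^k = 1.0, reduced costs: (6.0, 9.0)
  x^k = (0.0, 0.0), subgradient = b - a^T x = 5.0
  y^{k+1} = 1.0 + 0.2*5.0 = 2.0
Step 3: y^k = 2.0, reduced costs: (5.0, 6.0)
  x^k = (0.0, 0.0), subgradient = b - a^T x = 5.0
  y^{k+1} = 2.0 + 0.2*5.0 = 3.0
Dual objective at y_3 = 3.0: reduced costs (4.0, 3.0), box minimizer x = (0.0, 0.0)
g(y_3) = b*y + (c1 - a1*y)*x1 + (c2 - a2*y)*x2 = 5*3.0 + 4.0*0.0 + 3.0*0.0 = 15.0 + 0.0 + 0.0 = 15.0


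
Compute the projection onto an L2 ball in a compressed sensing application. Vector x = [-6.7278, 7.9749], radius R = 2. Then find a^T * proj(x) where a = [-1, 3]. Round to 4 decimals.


Step 1: Compute ||x|| (intermediates to 6 decimals).
||x|| = sqrt((-6.7278)^2 + 7.9749^2) = 10.433711
Step 2: Project.
Since ||x|| > R, scale = R/||x|| = 2/10.433711 = 0.191686, proj(x) = scale * x
proj(x) = [-1.289625, 1.528677]
Step 3: Dot product.
a^T * proj(x) = -1*(-1.289625) + 3*1.528677 = 5.8757


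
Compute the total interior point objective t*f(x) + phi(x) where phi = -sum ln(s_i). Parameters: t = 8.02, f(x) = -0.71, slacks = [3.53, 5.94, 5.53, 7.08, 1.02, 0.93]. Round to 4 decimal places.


Step 1: Compute log-barrier.
ln values: [1.2613, 1.7817, 1.7102, 1.9573, 0.0198, -0.0726]
phi = -(1.2613 + 1.7817 + 1.7102 + 1.9573 + 0.0198 - 0.0726) = -6.6577
Step 2: Compute augmented objective.
t*f(x) = 8.02*-0.71 = -5.6942
Total = -5.6942 - 6.6577 = -12.3519


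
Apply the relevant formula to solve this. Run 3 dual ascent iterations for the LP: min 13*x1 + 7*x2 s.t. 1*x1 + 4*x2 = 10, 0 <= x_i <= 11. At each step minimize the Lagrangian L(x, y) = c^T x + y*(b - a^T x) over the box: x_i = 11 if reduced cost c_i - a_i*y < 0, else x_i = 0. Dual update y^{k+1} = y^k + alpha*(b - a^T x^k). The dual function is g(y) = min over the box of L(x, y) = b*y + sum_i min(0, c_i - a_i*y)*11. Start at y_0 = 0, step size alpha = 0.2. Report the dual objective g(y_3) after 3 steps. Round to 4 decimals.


Dual ascent for LP: min 13*x1 + 7*x2, 1*x1 + 4*x2 = 10, 0 <= x_i <= 11
Step 1: y^k = 0.0, reduced costs: (13.0, 7.0)
  x^k = (0.0, 0.0), subgradient = b - a^T x = 10.0
  y^{k+1} = 0.0 + 0.2*10.0 = 2.0
Step 2: y^k = 2.0, reduced costs: (11.0, -1.0)
  x^k = (0.0, 11.0), subgradient = b - a^T x = -34.0
  y^{k+1} = 2.0 + 0.2*-34.0 = -4.8
Step 3: y^k = -4.8, reduced costs: (17.8, 26.2)
  x^k = (0.0, 0.0), subgradient = b - a^T x = 10.0
  y^{k+1} = -4.8 + 0.2*10.0 = -2.8
Dual objective at y_3 = -2.8: reduced costs (15.8, 18.2), box minimizer x = (0.0, 0.0)
g(y_3) = b*y + (c1 - a1*y)*x1 + (c2 - a2*y)*x2 = 10*(-2.8) + 15.8*0.0 + 18.2*0.0 = -28.0 + 0.0 + 0.0 = -28.0


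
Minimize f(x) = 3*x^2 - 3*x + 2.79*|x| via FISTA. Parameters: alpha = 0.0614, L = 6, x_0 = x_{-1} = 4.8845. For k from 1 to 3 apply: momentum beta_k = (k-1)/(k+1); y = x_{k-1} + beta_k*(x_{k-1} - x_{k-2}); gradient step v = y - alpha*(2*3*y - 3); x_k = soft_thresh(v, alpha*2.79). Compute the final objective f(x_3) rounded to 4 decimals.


FISTA on f(x) = 3*x^2 - 3*x + 2.79*|x|
L = 6, alpha = 0.0614
Iteration 1: beta = 0.0, y = 4.8845 + 0.0*(4.8845 - 4.8845) = 4.8845
  grad(y) = 26.307, v = y - alpha*grad = 3.2693
  prox(v) = soft_thresh(3.2693, 0.1713) = 3.0979
Iteration 2: beta = 0.3333, y = 3.0979 + 0.3333*(3.0979 - 4.8845) = 2.5024
  grad(y) = 12.0146, v = y - alpha*grad = 1.7647
  prox(v) = soft_thresh(1.7647, 0.1713) = 1.5934
Iteration 3: beta = 0.5, y = 1.5934 + 0.5*(1.5934 - 3.0979) = 0.8412
  grad(y) = 2.047, v = y - alpha*grad = 0.7155
  prox(v) = soft_thresh(0.7155, 0.1713) = 0.5442
f(x_3) = 3*0.5442^2 - 3*0.5442 + 2.79*|0.5442| = 0.7741


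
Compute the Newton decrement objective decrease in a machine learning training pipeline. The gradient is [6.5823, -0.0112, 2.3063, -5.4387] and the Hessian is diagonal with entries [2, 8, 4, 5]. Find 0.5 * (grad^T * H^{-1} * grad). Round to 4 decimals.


Step 1: H is diagonal, so H^(-1) * g = [3.2912, -0.0014, 0.5766, -1.0877].
Step 2: g^T H^(-1) g = sum_i g_i^2 / H_ii
  = (6.5823)^2/2 + (-0.0112)^2/8 + (2.3063)^2/4 + (-5.4387)^2/5
  = 21.6633 + 0.0 + 1.3298 + 5.9159 = 28.909
Step 3: Objective decrease = 0.5 * g^T H^(-1) g = 14.4545


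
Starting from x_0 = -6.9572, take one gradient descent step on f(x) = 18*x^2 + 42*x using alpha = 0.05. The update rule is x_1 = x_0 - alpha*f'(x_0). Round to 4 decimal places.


We compute the gradient at x_0 and apply the update.
f'(x) = 36*x + 42
f'(-6.9572) = 36*-6.9572 + 42 = -208.4592
x_1 = -6.9572 - 0.05*-208.4592 = 3.4658


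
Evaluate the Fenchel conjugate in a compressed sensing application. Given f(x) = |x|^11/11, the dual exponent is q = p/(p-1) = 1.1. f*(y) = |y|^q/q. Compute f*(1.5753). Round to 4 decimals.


The conjugate exponent q satisfies 1/p + 1/q = 1.
p = 11, so q = 11/(11 - 1) = 1.1
|y|^q = 1.5753^1.1 = 1.6485
f*(1.5753) = 1.6485 / 1.1 = 1.4987


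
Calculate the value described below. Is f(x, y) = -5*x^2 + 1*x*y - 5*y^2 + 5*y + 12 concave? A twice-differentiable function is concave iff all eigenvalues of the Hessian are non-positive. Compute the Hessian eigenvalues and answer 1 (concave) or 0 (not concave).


The Hessian of f(x,y) = -5*x^2 + 1*x*y - 5*y^2 + 5*y + 12 is:
H = [[-10, 1], [1, -10]]
Trace = -10 - 10 = -20
Determinant = -10*-10 - (1)^2 = 99
Discriminant = (-20)^2 - 4*99 = 4.0
Eigenvalues: lambda_1 = -11.0, lambda_2 = -9.0
The function is concave.

1


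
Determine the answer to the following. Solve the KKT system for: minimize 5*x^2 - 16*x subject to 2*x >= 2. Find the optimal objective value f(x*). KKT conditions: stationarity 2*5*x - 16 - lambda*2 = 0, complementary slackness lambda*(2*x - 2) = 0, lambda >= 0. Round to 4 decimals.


Step 1: Try lambda = 0 (constraint inactive).
Stationarity: 2*5*x - 16 = 0
x* = 16/(2*5) = 1.6
Check constraint: 2*1.6 = 3.2 >= 2 -- satisfied.
Step 2: Compute optimal value.
f(x*) = 5*1.6^2 - 16*1.6 = -12.8


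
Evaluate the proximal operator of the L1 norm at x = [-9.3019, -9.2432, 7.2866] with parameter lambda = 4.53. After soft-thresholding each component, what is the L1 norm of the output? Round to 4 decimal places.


Soft-thresholding with lambda = 4.53:
prox(-9.3019) = sign(-9.3019)*max(|-9.3019| - 4.53, 0) = -4.7719
prox(-9.2432) = sign(-9.2432)*max(|-9.2432| - 4.53, 0) = -4.7132
prox(7.2866) = sign(7.2866)*max(|7.2866| - 4.53, 0) = 2.7566
prox(x) = [-4.7719, -4.7132, 2.7566]
||prox(x)||_1 = 4.7719 + 4.7132 + 2.7566 = 12.2417


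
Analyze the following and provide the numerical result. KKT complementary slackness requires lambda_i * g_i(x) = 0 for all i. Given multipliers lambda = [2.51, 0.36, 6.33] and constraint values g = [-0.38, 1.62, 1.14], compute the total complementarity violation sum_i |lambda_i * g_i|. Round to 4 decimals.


KKT complementary slackness check:
lambda_1 * g_1 = 2.51 * -0.38 = -0.9538
lambda_2 * g_2 = 0.36 * 1.62 = 0.5832
lambda_3 * g_3 = 6.33 * 1.14 = 7.2162
Total violation = 0.9538 + 0.5832 + 7.2162 = 8.7532


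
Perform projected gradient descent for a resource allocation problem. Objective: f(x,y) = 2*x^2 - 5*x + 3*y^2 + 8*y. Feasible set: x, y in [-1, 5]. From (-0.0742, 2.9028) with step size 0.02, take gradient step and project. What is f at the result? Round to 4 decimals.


Step 1: Compute gradient at (-0.0742, 2.9028).
grad_x = 2*2*-0.0742 - 5 = -5.2968
grad_y = 2*3*2.9028 + 8 = 25.4168
Step 2: Gradient step.
x_raw = -0.0742 - 0.02*-5.2968 = 0.0317
y_raw = 2.9028 - 0.02*25.4168 = 2.3945
Step 3: Project onto [-1, 5].
x_proj = clip(0.0317) = 0.0317
y_proj = clip(2.3945) = 2.3945
Step 4: Evaluate f.
f(0.0317, 2.3945) = 36.1994


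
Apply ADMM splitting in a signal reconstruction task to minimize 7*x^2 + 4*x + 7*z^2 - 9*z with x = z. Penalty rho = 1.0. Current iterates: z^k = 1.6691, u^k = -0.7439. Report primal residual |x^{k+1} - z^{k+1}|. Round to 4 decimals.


ADMM iteration with rho = 1.0, z^k = 1.6691, u^k = -0.7439
Step 1: x-update.
Minimize 7*x^2 + 4*x + (1.0/2)*(x - 1.6691 - 0.7439)^2
FOC: (2*7 + 1.0)*x = -4 + 1.0*(1.6691 + 0.7439)
x^{k+1} = -0.1058
Step 2: z-update.
Minimize 7*z^2 - 9*z + (1.0/2)*(-0.1058 - z - 0.7439)^2
FOC: (2*7 + 1.0)*z = 9 + 1.0*(-0.1058 - 0.7439)
z^{k+1} = 0.5434
Step 3: u-update.
u^{k+1} = -0.7439 - 0.1058 - 0.5434 = -1.3931
Step 4: Primal residual = |-0.1058 - 0.5434| = 0.6492


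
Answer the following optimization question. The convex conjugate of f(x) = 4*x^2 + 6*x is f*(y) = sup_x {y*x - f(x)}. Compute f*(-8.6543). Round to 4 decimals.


f*(y) = sup_x {y*x - a*x^2 - b*x} = sup_x {(y-b)*x - a*x^2}
FOC: (y - b) - 2a*x = 0 => x* = (y - b)/(2a)
x* = (-8.6543 - 6)/(2*4) = -1.8318
f*(-8.6543) = (y-b)^2/(4a) = (-8.6543 - 6)^2/(4*4)
= 214.7485/16 = 13.4218


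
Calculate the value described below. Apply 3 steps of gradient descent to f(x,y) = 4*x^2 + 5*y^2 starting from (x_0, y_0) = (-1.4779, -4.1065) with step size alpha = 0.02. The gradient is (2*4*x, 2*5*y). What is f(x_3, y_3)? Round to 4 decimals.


Gradient descent on f(x,y) = 4*x^2 + 5*y^2.
Starting point: (-1.4779, -4.1065), alpha = 0.02
Step 1: grad_x = 2*4*-1.4779 = -11.8232, grad_y = 2*5*-4.1065 = -41.065
  x_1 = -1.4779 - 0.02*-11.8232 = -1.2414
  y_1 = -4.1065 - 0.02*-41.065 = -3.2852
Step 2: grad_x = 2*4*-1.2414 = -9.9315, grad_y = 2*5*-3.2852 = -32.852
  x_2 = -1.2414 - 0.02*-9.9315 = -1.0428
  y_2 = -3.2852 - 0.02*-32.852 = -2.6282
Step 3: grad_x = 2*4*-1.0428 = -8.3424, grad_y = 2*5*-2.6282 = -26.2816
  x_3 = -1.0428 - 0.02*-8.3424 = -0.876
  y_3 = -2.6282 - 0.02*-26.2816 = -2.1025
f(-0.876, -2.1025) = 4*(-0.876)^2 + 5*(-2.1025)^2 = 25.1723


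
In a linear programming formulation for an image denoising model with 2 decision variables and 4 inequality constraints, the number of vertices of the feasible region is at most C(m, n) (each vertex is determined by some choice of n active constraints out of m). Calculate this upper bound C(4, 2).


Each vertex corresponds to some choice of n active constraints out of m, so the number of vertices is at most C(m, n) = m! / (n!(m-n)!).
m = 4, n = 2
Numerator: 4 * 3
Denominator: 2! = 2
C(4, 2) = 6


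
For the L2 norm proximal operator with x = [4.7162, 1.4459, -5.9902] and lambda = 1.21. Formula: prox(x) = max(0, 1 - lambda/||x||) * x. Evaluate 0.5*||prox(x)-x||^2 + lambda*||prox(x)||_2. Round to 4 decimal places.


Step 1: Compute ||x||.
||x|| = 7.7599
Step 2: Compute scaling factor.
scale = max(0, 1 - 1.21/7.7599) = 0.8441
Step 3: prox(x) = [3.9808, 1.2204, -5.0561]
||prox(x)|| = 6.5499
Step 4: Proximal objective.
0.5*||prox-x||^2 = 0.7321
lambda*||prox|| = 7.9254
Total = 8.6574


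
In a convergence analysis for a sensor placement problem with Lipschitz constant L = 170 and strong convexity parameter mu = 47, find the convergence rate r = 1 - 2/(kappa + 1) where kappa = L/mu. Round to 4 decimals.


Step 1: Compute the condition number.
kappa = L/mu = 170/47 = 3.617
Step 2: Compute the convergence rate.
r = 1 - 2/(kappa + 1) = 1 - 2*mu/(L + mu) = (L - mu)/(L + mu) = 123/217 = 0.5668


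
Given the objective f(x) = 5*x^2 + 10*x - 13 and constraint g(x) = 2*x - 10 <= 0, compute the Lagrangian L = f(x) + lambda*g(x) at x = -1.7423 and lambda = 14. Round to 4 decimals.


Step 1: Evaluate f(x).
f(-1.7423) = 5*(-1.7423)^2 + 10*(-1.7423) - 13 = -15.245
Step 2: Evaluate g(x).
g(-1.7423) = 2*-1.7423 - 10 = -13.4846
Step 3: Compute Lagrangian.
L = -15.245 + 14*-13.4846 = -204.0294


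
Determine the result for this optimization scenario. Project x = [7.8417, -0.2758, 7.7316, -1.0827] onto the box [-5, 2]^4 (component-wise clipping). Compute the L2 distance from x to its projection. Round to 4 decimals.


Project each component onto [-5, 2].
clip(7.8417) = 2.0, clip(-0.2758) = -0.2758, clip(7.7316) = 2.0, clip(-1.0827) = -1.0827
Projection = [2.0, -0.2758, 2.0, -1.0827]
Squared diffs: [34.1255, 0.0, 32.8512, 0.0]
Distance = sqrt(66.9767) = 8.1839


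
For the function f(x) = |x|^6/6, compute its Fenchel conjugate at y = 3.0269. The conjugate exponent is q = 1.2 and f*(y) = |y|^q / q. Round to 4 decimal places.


The conjugate exponent q satisfies 1/p + 1/q = 1.
p = 6, so q = 6/(6 - 1) = 1.2
|y|^q = 3.0269^1.2 = 3.7774
f*(3.0269) = 3.7774 / 1.2 = 3.1479


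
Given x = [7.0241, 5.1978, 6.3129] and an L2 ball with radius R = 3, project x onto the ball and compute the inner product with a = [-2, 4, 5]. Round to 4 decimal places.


Step 1: Compute ||x|| (intermediates to 6 decimals).
||x|| = sqrt(7.0241^2 + 5.1978^2 + 6.3129^2) = 10.779973
Step 2: Project.
Since ||x|| > R, scale = R/||x|| = 3/10.779973 = 0.278294, proj(x) = scale * x
proj(x) = [1.954765, 1.446517, 1.756842]
Step 3: Dot product.
a^T * proj(x) = -2*1.954765 + 4*1.446517 + 5*1.756842 = 10.6607


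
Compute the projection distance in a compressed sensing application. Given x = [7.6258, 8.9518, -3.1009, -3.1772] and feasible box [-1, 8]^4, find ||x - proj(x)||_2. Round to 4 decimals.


Project each component onto [-1, 8].
clip(7.6258) = 7.6258, clip(8.9518) = 8.0, clip(-3.1009) = -1.0, clip(-3.1772) = -1.0
Projection = [7.6258, 8.0, -1.0, -1.0]
Squared diffs: [0.0, 0.9059, 4.4138, 4.7402]
Distance = sqrt(10.0599) = 3.1717


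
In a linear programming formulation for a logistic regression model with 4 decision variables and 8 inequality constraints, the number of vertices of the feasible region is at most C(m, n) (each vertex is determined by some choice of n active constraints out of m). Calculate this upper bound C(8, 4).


Each vertex corresponds to some choice of n active constraints out of m, so the number of vertices is at most C(m, n) = m! / (n!(m-n)!).
m = 8, n = 4
Numerator: 8 * 7 * 6 * 5
Denominator: 4! = 24
C(8, 4) = 70


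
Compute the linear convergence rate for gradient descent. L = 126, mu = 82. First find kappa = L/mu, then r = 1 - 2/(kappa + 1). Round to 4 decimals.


Step 1: Compute the condition number.
kappa = L/mu = 126/82 = 1.5366
Step 2: Compute the convergence rate.
r = 1 - 2/(kappa + 1) = 1 - 2*mu/(L + mu) = (L - mu)/(L + mu) = 44/208 = 0.2115


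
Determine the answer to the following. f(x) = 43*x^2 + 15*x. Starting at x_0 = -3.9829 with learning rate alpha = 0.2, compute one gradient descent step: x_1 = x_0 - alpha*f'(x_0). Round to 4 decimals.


We compute the gradient at x_0 and apply the update.
f'(x) = 86*x + 15
f'(-3.9829) = 86*-3.9829 + 15 = -327.5294
x_1 = -3.9829 - 0.2*-327.5294 = 61.523


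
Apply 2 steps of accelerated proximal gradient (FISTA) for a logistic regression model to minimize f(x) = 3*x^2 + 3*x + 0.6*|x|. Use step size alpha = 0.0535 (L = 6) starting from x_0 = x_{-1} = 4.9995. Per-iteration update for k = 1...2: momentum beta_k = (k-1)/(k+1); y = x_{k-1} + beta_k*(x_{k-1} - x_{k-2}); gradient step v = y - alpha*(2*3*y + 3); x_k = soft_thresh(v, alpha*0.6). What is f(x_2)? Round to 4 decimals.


FISTA on f(x) = 3*x^2 + 3*x + 0.6*|x|
L = 6, alpha = 0.0535
Iteration 1: beta = 0.0, y = 4.9995 + 0.0*(4.9995 - 4.9995) = 4.9995
  grad(y) = 32.997, v = y - alpha*grad = 3.2342
  prox(v) = soft_thresh(3.2342, 0.0321) = 3.2021
Iteration 2: beta = 0.3333, y = 3.2021 + 0.3333*(3.2021 - 4.9995) = 2.6029
  grad(y) = 18.6175, v = y - alpha*grad = 1.6069
  prox(v) = soft_thresh(1.6069, 0.0321) = 1.5748
f(x_2) = 3*1.5748^2 + 3*1.5748 + 0.6*|1.5748| = 13.109


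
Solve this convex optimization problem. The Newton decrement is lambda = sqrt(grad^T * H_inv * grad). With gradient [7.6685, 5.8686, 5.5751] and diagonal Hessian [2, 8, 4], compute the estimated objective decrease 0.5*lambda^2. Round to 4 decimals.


Step 1: H is diagonal, so H^(-1) * g = [3.8343, 0.7336, 1.3938].
Step 2: g^T H^(-1) g = sum_i g_i^2 / H_ii
  = (7.6685)^2/2 + (5.8686)^2/8 + (5.5751)^2/4
  = 29.4029 + 4.3051 + 7.7704 = 41.4784
Step 3: Objective decrease = 0.5 * g^T H^(-1) g = 20.7392


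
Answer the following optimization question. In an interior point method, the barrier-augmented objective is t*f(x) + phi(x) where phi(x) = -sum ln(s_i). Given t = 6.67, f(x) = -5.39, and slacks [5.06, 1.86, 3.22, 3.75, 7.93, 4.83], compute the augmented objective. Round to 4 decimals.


Step 1: Compute log-barrier.
ln values: [1.6214, 0.6206, 1.1694, 1.3218, 2.0707, 1.5748]
phi = -(1.6214 + 0.6206 + 1.1694 + 1.3218 + 2.0707 + 1.5748) = -8.3786
Step 2: Compute augmented objective.
t*f(x) = 6.67*-5.39 = -35.9513
Total = -35.9513 - 8.3786 = -44.3299


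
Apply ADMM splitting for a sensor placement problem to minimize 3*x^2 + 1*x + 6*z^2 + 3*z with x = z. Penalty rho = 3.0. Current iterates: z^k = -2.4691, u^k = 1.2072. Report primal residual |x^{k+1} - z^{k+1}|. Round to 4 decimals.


ADMM iteration with rho = 3.0, z^k = -2.4691, u^k = 1.2072
Step 1: x-update.
Minimize 3*x^2 + 1*x + (3.0/2)*(x + 2.4691 + 1.2072)^2
FOC: (2*3 + 3.0)*x = -1 + 3.0*(-2.4691 - 1.2072)
x^{k+1} = -1.3365
Step 2: z-update.
Minimize 6*z^2 + 3*z + (3.0/2)*(-1.3365 - z + 1.2072)^2
FOC: (2*6 + 3.0)*z = -3 + 3.0*(-1.3365 + 1.2072)
z^{k+1} = -0.2259
Step 3: u-update.
u^{k+1} = 1.2072 - 1.3365 + 0.2259 = 0.0965
Step 4: Primal residual = |-1.3365 + 0.2259| = 1.1107


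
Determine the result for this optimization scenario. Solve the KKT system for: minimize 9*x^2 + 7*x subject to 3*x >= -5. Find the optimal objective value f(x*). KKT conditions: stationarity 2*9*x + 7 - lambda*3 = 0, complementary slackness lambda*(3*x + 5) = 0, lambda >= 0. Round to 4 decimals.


Step 1: Try lambda = 0 (constraint inactive).
Stationarity: 2*9*x + 7 = 0
x* = -7/(2*9) = -7/18 = -0.3889 (rounded; the exact value -7/18 is used below)
Check constraint: 3*-0.3889 = -1.1667 >= -5 -- satisfied.
Step 2: Compute optimal value.
f(x*) = 9*(-7/18)^2 + 7*(-7/18) = -1.3611


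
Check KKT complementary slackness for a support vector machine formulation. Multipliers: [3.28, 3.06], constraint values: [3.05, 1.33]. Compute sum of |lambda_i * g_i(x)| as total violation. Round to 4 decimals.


KKT complementary slackness check:
lambda_1 * g_1 = 3.28 * 3.05 = 10.004
lambda_2 * g_2 = 3.06 * 1.33 = 4.0698
Total violation = 10.004 + 4.0698 = 14.0738


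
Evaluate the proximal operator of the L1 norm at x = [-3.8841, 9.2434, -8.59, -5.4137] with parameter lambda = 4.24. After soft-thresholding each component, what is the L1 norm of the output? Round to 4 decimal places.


Soft-thresholding with lambda = 4.24:
prox(-3.8841) = sign(-3.8841)*max(|-3.8841| - 4.24, 0) = 0.0
prox(9.2434) = sign(9.2434)*max(|9.2434| - 4.24, 0) = 5.0034
prox(-8.59) = sign(-8.59)*max(|-8.59| - 4.24, 0) = -4.35
prox(-5.4137) = sign(-5.4137)*max(|-5.4137| - 4.24, 0) = -1.1737
prox(x) = [0.0, 5.0034, -4.35, -1.1737]
||prox(x)||_1 = 0.0 + 5.0034 + 4.35 + 1.1737 = 10.5271


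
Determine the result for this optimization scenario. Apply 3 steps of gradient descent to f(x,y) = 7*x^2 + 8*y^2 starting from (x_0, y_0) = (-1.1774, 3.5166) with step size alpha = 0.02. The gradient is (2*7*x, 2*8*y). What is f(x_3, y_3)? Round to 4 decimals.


Gradient descent on f(x,y) = 7*x^2 + 8*y^2.
Starting point: (-1.1774, 3.5166), alpha = 0.02
Step 1: grad_x = 2*7*-1.1774 = -16.4836, grad_y = 2*8*3.5166 = 56.2656
  x_1 = -1.1774 - 0.02*-16.4836 = -0.8477
  y_1 = 3.5166 - 0.02*56.2656 = 2.3913
Step 2: grad_x = 2*7*-0.8477 = -11.8682, grad_y = 2*8*2.3913 = 38.2606
  x_2 = -0.8477 - 0.02*-11.8682 = -0.6104
  y_2 = 2.3913 - 0.02*38.2606 = 1.6261
Step 3: grad_x = 2*7*-0.6104 = -8.5451, grad_y = 2*8*1.6261 = 26.0172
  x_3 = -0.6104 - 0.02*-8.5451 = -0.4395
  y_3 = 1.6261 - 0.02*26.0172 = 1.1057
f(-0.4395, 1.1057) = 7*(-0.4395)^2 + 8*1.1057^2 = 11.133
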